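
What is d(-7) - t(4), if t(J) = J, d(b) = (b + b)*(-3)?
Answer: 38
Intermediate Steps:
d(b) = -6*b (d(b) = (2*b)*(-3) = -6*b)
d(-7) - t(4) = -6*(-7) - 1*4 = 42 - 4 = 38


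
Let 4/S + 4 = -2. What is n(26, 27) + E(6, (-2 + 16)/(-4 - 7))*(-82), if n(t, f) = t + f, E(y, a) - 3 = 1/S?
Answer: -70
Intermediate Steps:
S = -2/3 (S = 4/(-4 - 2) = 4/(-6) = 4*(-1/6) = -2/3 ≈ -0.66667)
E(y, a) = 3/2 (E(y, a) = 3 + 1/(-2/3) = 3 - 3/2 = 3/2)
n(t, f) = f + t
n(26, 27) + E(6, (-2 + 16)/(-4 - 7))*(-82) = (27 + 26) + (3/2)*(-82) = 53 - 123 = -70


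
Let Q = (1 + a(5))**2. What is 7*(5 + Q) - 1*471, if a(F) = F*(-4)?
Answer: 2091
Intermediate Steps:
a(F) = -4*F
Q = 361 (Q = (1 - 4*5)**2 = (1 - 20)**2 = (-19)**2 = 361)
7*(5 + Q) - 1*471 = 7*(5 + 361) - 1*471 = 7*366 - 471 = 2562 - 471 = 2091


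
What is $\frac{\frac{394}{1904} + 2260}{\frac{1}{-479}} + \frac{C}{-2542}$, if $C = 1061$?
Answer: $- \frac{1309985180089}{1209992} \approx -1.0826 \cdot 10^{6}$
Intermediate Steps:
$\frac{\frac{394}{1904} + 2260}{\frac{1}{-479}} + \frac{C}{-2542} = \frac{\frac{394}{1904} + 2260}{\frac{1}{-479}} + \frac{1061}{-2542} = \frac{394 \cdot \frac{1}{1904} + 2260}{- \frac{1}{479}} + 1061 \left(- \frac{1}{2542}\right) = \left(\frac{197}{952} + 2260\right) \left(-479\right) - \frac{1061}{2542} = \frac{2151717}{952} \left(-479\right) - \frac{1061}{2542} = - \frac{1030672443}{952} - \frac{1061}{2542} = - \frac{1309985180089}{1209992}$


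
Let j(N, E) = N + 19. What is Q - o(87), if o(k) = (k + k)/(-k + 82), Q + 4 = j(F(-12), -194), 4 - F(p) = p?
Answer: 329/5 ≈ 65.800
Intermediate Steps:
F(p) = 4 - p
j(N, E) = 19 + N
Q = 31 (Q = -4 + (19 + (4 - 1*(-12))) = -4 + (19 + (4 + 12)) = -4 + (19 + 16) = -4 + 35 = 31)
o(k) = 2*k/(82 - k) (o(k) = (2*k)/(82 - k) = 2*k/(82 - k))
Q - o(87) = 31 - (-2)*87/(-82 + 87) = 31 - (-2)*87/5 = 31 - 1*(-174/5) = 31 + 174/5 = 329/5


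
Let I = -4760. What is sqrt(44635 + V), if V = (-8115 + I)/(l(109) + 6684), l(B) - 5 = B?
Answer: sqrt(194421810)/66 ≈ 211.27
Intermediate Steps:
l(B) = 5 + B
V = -125/66 (V = (-8115 - 4760)/((5 + 109) + 6684) = -12875/(114 + 6684) = -12875/6798 = -12875*1/6798 = -125/66 ≈ -1.8939)
sqrt(44635 + V) = sqrt(44635 - 125/66) = sqrt(2945785/66) = sqrt(194421810)/66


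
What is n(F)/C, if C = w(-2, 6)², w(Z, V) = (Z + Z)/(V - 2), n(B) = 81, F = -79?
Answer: 81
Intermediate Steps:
w(Z, V) = 2*Z/(-2 + V) (w(Z, V) = (2*Z)/(-2 + V) = 2*Z/(-2 + V))
C = 1 (C = (2*(-2)/(-2 + 6))² = (2*(-2)/4)² = (2*(-2)*(¼))² = (-1)² = 1)
n(F)/C = 81/1 = 81*1 = 81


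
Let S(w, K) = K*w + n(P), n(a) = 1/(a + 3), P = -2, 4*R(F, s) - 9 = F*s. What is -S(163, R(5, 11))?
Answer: -2609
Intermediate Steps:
R(F, s) = 9/4 + F*s/4 (R(F, s) = 9/4 + (F*s)/4 = 9/4 + F*s/4)
n(a) = 1/(3 + a)
S(w, K) = 1 + K*w (S(w, K) = K*w + 1/(3 - 2) = K*w + 1/1 = K*w + 1 = 1 + K*w)
-S(163, R(5, 11)) = -(1 + (9/4 + (¼)*5*11)*163) = -(1 + (9/4 + 55/4)*163) = -(1 + 16*163) = -(1 + 2608) = -1*2609 = -2609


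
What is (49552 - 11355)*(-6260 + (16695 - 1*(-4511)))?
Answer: 570892362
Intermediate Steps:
(49552 - 11355)*(-6260 + (16695 - 1*(-4511))) = 38197*(-6260 + (16695 + 4511)) = 38197*(-6260 + 21206) = 38197*14946 = 570892362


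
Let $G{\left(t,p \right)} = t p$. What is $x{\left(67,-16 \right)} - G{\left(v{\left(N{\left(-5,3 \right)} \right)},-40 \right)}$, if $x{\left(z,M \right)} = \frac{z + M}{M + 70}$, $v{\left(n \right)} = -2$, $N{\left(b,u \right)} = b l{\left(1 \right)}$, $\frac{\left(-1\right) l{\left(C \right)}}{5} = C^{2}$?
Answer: $- \frac{1423}{18} \approx -79.056$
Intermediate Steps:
$l{\left(C \right)} = - 5 C^{2}$
$N{\left(b,u \right)} = - 5 b$ ($N{\left(b,u \right)} = b \left(- 5 \cdot 1^{2}\right) = b \left(\left(-5\right) 1\right) = b \left(-5\right) = - 5 b$)
$G{\left(t,p \right)} = p t$
$x{\left(z,M \right)} = \frac{M + z}{70 + M}$
$x{\left(67,-16 \right)} - G{\left(v{\left(N{\left(-5,3 \right)} \right)},-40 \right)} = \frac{-16 + 67}{70 - 16} - \left(-40\right) \left(-2\right) = \frac{1}{54} \cdot 51 - 80 = \frac{17}{18} - 80 = - \frac{1423}{18}$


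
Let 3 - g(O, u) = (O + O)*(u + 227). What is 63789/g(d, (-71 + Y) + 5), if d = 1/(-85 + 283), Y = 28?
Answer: 233893/4 ≈ 58473.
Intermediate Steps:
d = 1/198 ≈ 0.0050505
g(O, u) = 3 - 2*O*(227 + u) (g(O, u) = 3 - (O + O)*(u + 227) = 3 - 2*O*(227 + u))
63789/g(d, (-71 + Y) + 5) = 63789/(3 - 454*1/198 - 2*1/198*((-71 + 28) + 5)) = 63789/(3 - 227/99 - 2*1/198*(-43 + 5)) = 63789/(3 - 227/99 - 2*1/198*(-38)) = 63789/(3 - 227/99 + 38/99) = 63789/(12/11) = 63789*(11/12) = 233893/4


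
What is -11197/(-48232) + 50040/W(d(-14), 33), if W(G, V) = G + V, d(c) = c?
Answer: 2413742023/916408 ≈ 2633.9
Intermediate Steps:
-11197/(-48232) + 50040/W(d(-14), 33) = -11197/(-48232) + 50040/(-14 + 33) = -11197*(-1/48232) + 50040/19 = 11197/48232 + 50040*(1/19) = 11197/48232 + 50040/19 = 2413742023/916408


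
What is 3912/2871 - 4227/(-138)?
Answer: 1408397/44022 ≈ 31.993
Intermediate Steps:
3912/2871 - 4227/(-138) = 3912*(1/2871) - 4227*(-1/138) = 1304/957 + 1409/46 = 1408397/44022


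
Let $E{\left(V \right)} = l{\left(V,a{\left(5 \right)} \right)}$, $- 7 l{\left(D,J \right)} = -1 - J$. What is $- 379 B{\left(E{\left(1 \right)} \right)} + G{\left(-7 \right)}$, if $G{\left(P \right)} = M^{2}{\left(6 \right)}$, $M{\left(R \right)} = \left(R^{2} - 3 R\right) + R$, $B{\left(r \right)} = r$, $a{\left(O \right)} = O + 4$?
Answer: $\frac{242}{7} \approx 34.571$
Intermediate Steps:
$a{\left(O \right)} = 4 + O$
$l{\left(D,J \right)} = \frac{1}{7} + \frac{J}{7}$ ($l{\left(D,J \right)} = - \frac{-1 - J}{7} = \frac{1}{7} + \frac{J}{7}$)
$E{\left(V \right)} = \frac{10}{7}$ ($E{\left(V \right)} = \frac{1}{7} + \frac{4 + 5}{7} = \frac{1}{7} + \frac{1}{7} \cdot 9 = \frac{1}{7} + \frac{9}{7} = \frac{10}{7}$)
$M{\left(R \right)} = R^{2} - 2 R$
$G{\left(P \right)} = 576$ ($G{\left(P \right)} = \left(6 \left(-2 + 6\right)\right)^{2} = \left(6 \cdot 4\right)^{2} = 24^{2} = 576$)
$- 379 B{\left(E{\left(1 \right)} \right)} + G{\left(-7 \right)} = \left(-379\right) \frac{10}{7} + 576 = - \frac{3790}{7} + 576 = \frac{242}{7}$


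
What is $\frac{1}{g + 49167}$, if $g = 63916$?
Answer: $\frac{1}{113083} \approx 8.8431 \cdot 10^{-6}$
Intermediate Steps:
$\frac{1}{g + 49167} = \frac{1}{63916 + 49167} = \frac{1}{113083}$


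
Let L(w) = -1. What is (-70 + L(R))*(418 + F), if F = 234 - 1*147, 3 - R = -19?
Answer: -35855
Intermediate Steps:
R = 22 (R = 3 - 1*(-19) = 3 + 19 = 22)
F = 87 (F = 234 - 147 = 87)
(-70 + L(R))*(418 + F) = (-70 - 1)*(418 + 87) = -71*505 = -35855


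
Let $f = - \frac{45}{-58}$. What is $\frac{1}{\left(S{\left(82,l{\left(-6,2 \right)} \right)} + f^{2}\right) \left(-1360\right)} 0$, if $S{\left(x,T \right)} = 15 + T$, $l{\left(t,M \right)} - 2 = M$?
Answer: $0$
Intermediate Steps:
$f = \frac{45}{58}$ ($f = \left(-45\right) \left(- \frac{1}{58}\right) = \frac{45}{58} \approx 0.77586$)
$l{\left(t,M \right)} = 2 + M$
$\frac{1}{\left(S{\left(82,l{\left(-6,2 \right)} \right)} + f^{2}\right) \left(-1360\right)} 0 = \frac{1}{\left(\left(15 + \left(2 + 2\right)\right) + \left(\frac{45}{58}\right)^{2}\right) \left(-1360\right)} 0 = \frac{1}{\left(15 + 4\right) + \frac{2025}{3364}} \left(- \frac{1}{1360}\right) 0 = \frac{1}{19 + \frac{2025}{3364}} \left(- \frac{1}{1360}\right) 0 = \frac{1}{\frac{65941}{3364}} \left(- \frac{1}{1360}\right) 0 = \frac{3364}{65941} \left(- \frac{1}{1360}\right) 0 = \left(- \frac{841}{22419940}\right) 0 = 0$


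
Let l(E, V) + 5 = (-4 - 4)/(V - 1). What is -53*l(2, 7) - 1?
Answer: 1004/3 ≈ 334.67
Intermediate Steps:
l(E, V) = -5 - 8/(-1 + V) (l(E, V) = -5 + (-4 - 4)/(V - 1) = -5 - 8/(-1 + V))
-53*l(2, 7) - 1 = -53*(-3 - 5*7)/(-1 + 7) - 1 = -53*(-3 - 35)/6 - 1 = -53*(-38)/6 - 1 = -53*(-19/3) - 1 = 1007/3 - 1 = 1004/3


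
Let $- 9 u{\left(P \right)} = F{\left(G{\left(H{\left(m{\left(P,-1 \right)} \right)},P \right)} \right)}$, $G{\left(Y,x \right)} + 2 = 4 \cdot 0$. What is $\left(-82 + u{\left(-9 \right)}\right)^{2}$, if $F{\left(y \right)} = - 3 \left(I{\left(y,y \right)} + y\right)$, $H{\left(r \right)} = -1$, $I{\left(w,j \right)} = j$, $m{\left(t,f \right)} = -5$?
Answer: $\frac{62500}{9} \approx 6944.4$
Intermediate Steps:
$G{\left(Y,x \right)} = -2$ ($G{\left(Y,x \right)} = -2 + 4 \cdot 0 = -2 + 0 = -2$)
$F{\left(y \right)} = - 6 y$ ($F{\left(y \right)} = - 3 \left(y + y\right) = - 3 \cdot 2 y = - 6 y$)
$u{\left(P \right)} = - \frac{4}{3}$ ($u{\left(P \right)} = - \frac{\left(-6\right) \left(-2\right)}{9} = \left(- \frac{1}{9}\right) 12 = - \frac{4}{3}$)
$\left(-82 + u{\left(-9 \right)}\right)^{2} = \left(-82 - \frac{4}{3}\right)^{2} = \left(- \frac{250}{3}\right)^{2} = \frac{62500}{9}$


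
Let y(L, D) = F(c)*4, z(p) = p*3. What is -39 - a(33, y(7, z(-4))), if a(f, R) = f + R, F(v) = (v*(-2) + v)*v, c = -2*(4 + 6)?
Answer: 1528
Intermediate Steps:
z(p) = 3*p
c = -20 (c = -2*10 = -20)
F(v) = -v² (F(v) = (-2*v + v)*v = (-v)*v = -v²)
y(L, D) = -1600 (y(L, D) = -1*(-20)²*4 = -1*400*4 = -400*4 = -1600)
a(f, R) = R + f
-39 - a(33, y(7, z(-4))) = -39 - (-1600 + 33) = -39 - 1*(-1567) = -39 + 1567 = 1528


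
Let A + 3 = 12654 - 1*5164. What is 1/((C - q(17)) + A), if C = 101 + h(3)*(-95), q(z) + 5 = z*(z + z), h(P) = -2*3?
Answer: 1/7585 ≈ 0.00013184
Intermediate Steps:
h(P) = -6
q(z) = -5 + 2*z² (q(z) = -5 + z*(z + z) = -5 + z*(2*z) = -5 + 2*z²)
A = 7487 (A = -3 + (12654 - 1*5164) = -3 + (12654 - 5164) = -3 + 7490 = 7487)
C = 671 (C = 101 - 6*(-95) = 101 + 570 = 671)
1/((C - q(17)) + A) = 1/((671 - (-5 + 2*17²)) + 7487) = 1/((671 - (-5 + 2*289)) + 7487) = 1/((671 - (-5 + 578)) + 7487) = 1/((671 - 1*573) + 7487) = 1/((671 - 573) + 7487) = 1/(98 + 7487) = 1/7585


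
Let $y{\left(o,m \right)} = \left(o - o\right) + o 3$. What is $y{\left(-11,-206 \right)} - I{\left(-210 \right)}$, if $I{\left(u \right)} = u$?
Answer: $177$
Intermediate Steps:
$y{\left(o,m \right)} = 3 o$ ($y{\left(o,m \right)} = 0 + 3 o = 3 o$)
$y{\left(-11,-206 \right)} - I{\left(-210 \right)} = 3 \left(-11\right) - -210 = -33 + 210 = 177$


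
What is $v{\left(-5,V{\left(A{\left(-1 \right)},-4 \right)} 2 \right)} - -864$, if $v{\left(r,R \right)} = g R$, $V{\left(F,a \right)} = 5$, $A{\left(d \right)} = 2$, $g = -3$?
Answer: $834$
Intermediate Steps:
$v{\left(r,R \right)} = - 3 R$
$v{\left(-5,V{\left(A{\left(-1 \right)},-4 \right)} 2 \right)} - -864 = - 3 \cdot 5 \cdot 2 - -864 = \left(-3\right) 10 + 864 = -30 + 864 = 834$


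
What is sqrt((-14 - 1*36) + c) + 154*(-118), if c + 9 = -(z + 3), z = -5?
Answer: -18172 + I*sqrt(57) ≈ -18172.0 + 7.5498*I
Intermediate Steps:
c = -7 (c = -9 - (-5 + 3) = -9 - 1*(-2) = -9 + 2 = -7)
sqrt((-14 - 1*36) + c) + 154*(-118) = sqrt((-14 - 1*36) - 7) + 154*(-118) = sqrt((-14 - 36) - 7) - 18172 = sqrt(-50 - 7) - 18172 = sqrt(-57) - 18172 = I*sqrt(57) - 18172 = -18172 + I*sqrt(57)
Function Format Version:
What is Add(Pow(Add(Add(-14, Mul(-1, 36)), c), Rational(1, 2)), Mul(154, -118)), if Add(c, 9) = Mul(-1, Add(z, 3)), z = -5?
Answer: Add(-18172, Mul(I, Pow(57, Rational(1, 2)))) ≈ Add(-18172., Mul(7.5498, I))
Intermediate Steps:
c = -7 (c = Add(-9, Mul(-1, Add(-5, 3))) = Add(-9, Mul(-1, -2)) = Add(-9, 2) = -7)
Add(Pow(Add(Add(-14, Mul(-1, 36)), c), Rational(1, 2)), Mul(154, -118)) = Add(Pow(Add(Add(-14, Mul(-1, 36)), -7), Rational(1, 2)), Mul(154, -118)) = Add(Pow(Add(Add(-14, -36), -7), Rational(1, 2)), -18172) = Add(Pow(Add(-50, -7), Rational(1, 2)), -18172) = Add(Pow(-57, Rational(1, 2)), -18172) = Add(Mul(I, Pow(57, Rational(1, 2))), -18172) = Add(-18172, Mul(I, Pow(57, Rational(1, 2))))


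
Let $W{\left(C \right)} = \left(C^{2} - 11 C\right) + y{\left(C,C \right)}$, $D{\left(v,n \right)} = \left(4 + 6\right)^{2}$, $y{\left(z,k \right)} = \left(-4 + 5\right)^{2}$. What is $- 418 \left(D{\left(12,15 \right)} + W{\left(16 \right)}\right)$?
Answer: $-75658$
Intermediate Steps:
$y{\left(z,k \right)} = 1$ ($y{\left(z,k \right)} = 1^{2} = 1$)
$D{\left(v,n \right)} = 100$ ($D{\left(v,n \right)} = 10^{2} = 100$)
$W{\left(C \right)} = 1 + C^{2} - 11 C$ ($W{\left(C \right)} = \left(C^{2} - 11 C\right) + 1 = 1 + C^{2} - 11 C$)
$- 418 \left(D{\left(12,15 \right)} + W{\left(16 \right)}\right) = - 418 \left(100 + \left(1 + 16^{2} - 176\right)\right) = - 418 \left(100 + \left(1 + 256 - 176\right)\right) = - 418 \left(100 + 81\right) = \left(-418\right) 181 = -75658$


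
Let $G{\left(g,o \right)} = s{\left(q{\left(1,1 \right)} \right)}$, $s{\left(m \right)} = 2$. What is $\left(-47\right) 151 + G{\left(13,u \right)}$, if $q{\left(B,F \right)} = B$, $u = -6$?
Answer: $-7095$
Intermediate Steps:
$G{\left(g,o \right)} = 2$
$\left(-47\right) 151 + G{\left(13,u \right)} = \left(-47\right) 151 + 2 = -7097 + 2 = -7095$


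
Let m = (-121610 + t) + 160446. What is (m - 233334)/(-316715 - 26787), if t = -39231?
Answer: 233729/343502 ≈ 0.68043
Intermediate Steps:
m = -395 (m = (-121610 - 39231) + 160446 = -160841 + 160446 = -395)
(m - 233334)/(-316715 - 26787) = (-395 - 233334)/(-316715 - 26787) = -233729/(-343502) = -233729*(-1/343502) = 233729/343502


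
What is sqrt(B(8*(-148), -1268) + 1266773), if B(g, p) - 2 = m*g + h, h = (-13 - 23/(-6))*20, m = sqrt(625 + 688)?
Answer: sqrt(11399325 - 10656*sqrt(1313))/3 ≈ 1106.2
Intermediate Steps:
m = sqrt(1313) ≈ 36.235
h = -550/3 (h = (-13 - 23*(-1/6))*20 = (-13 + 23/6)*20 = -55/6*20 = -550/3 ≈ -183.33)
B(g, p) = -544/3 + g*sqrt(1313) (B(g, p) = 2 + (sqrt(1313)*g - 550/3) = 2 + (g*sqrt(1313) - 550/3) = 2 + (-550/3 + g*sqrt(1313)) = -544/3 + g*sqrt(1313))
sqrt(B(8*(-148), -1268) + 1266773) = sqrt((-544/3 + (8*(-148))*sqrt(1313)) + 1266773) = sqrt((-544/3 - 1184*sqrt(1313)) + 1266773) = sqrt(3799775/3 - 1184*sqrt(1313))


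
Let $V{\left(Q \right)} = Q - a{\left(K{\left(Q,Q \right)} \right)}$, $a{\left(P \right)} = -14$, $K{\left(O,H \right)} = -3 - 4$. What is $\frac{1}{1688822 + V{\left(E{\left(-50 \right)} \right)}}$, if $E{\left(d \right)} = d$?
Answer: $\frac{1}{1688786} \approx 5.9214 \cdot 10^{-7}$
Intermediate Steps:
$K{\left(O,H \right)} = -7$
$V{\left(Q \right)} = 14 + Q$ ($V{\left(Q \right)} = Q - -14 = Q + 14 = 14 + Q$)
$\frac{1}{1688822 + V{\left(E{\left(-50 \right)} \right)}} = \frac{1}{1688822 + \left(14 - 50\right)} = \frac{1}{1688822 - 36} = \frac{1}{1688786}$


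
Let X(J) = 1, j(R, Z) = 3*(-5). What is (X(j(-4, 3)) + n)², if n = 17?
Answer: 324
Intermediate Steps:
j(R, Z) = -15
(X(j(-4, 3)) + n)² = (1 + 17)² = 18² = 324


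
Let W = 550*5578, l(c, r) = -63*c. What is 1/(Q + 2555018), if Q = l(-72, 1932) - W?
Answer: -1/508346 ≈ -1.9672e-6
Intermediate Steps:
W = 3067900
Q = -3063364 (Q = -63*(-72) - 1*3067900 = 4536 - 3067900 = -3063364)
1/(Q + 2555018) = 1/(-3063364 + 2555018) = 1/(-508346) = -1/508346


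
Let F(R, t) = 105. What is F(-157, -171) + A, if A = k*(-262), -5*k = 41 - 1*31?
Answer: 629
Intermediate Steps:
k = -2 (k = -(41 - 1*31)/5 = -(41 - 31)/5 = -1/5*10 = -2)
A = 524 (A = -2*(-262) = 524)
F(-157, -171) + A = 105 + 524 = 629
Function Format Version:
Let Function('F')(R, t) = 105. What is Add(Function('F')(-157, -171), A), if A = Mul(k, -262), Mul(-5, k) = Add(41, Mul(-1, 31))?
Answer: 629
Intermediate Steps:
k = -2 (k = Mul(Rational(-1, 5), Add(41, Mul(-1, 31))) = Mul(Rational(-1, 5), Add(41, -31)) = Mul(Rational(-1, 5), 10) = -2)
A = 524 (A = Mul(-2, -262) = 524)
Add(Function('F')(-157, -171), A) = Add(105, 524) = 629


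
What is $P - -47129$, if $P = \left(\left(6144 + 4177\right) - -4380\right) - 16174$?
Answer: $45656$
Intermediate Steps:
$P = -1473$ ($P = \left(10321 + 4380\right) - 16174 = 14701 - 16174 = -1473$)
$P - -47129 = -1473 - -47129 = -1473 + 47129 = 45656$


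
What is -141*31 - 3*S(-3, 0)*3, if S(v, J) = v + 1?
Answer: -4353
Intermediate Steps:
S(v, J) = 1 + v
-141*31 - 3*S(-3, 0)*3 = -141*31 - 3*(1 - 3)*3 = -4371 - 3*(-2)*3 = -4371 + 6*3 = -4371 + 18 = -4353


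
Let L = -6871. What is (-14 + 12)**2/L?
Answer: -4/6871 ≈ -0.00058216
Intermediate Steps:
(-14 + 12)**2/L = (-14 + 12)**2/(-6871) = (-2)**2*(-1/6871) = 4*(-1/6871) = -4/6871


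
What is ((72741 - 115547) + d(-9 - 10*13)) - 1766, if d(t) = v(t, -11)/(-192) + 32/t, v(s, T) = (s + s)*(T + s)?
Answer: -99611665/2224 ≈ -44789.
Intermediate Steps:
v(s, T) = 2*s*(T + s) (v(s, T) = (2*s)*(T + s) = 2*s*(T + s))
d(t) = 32/t - t*(-11 + t)/96 (d(t) = (2*t*(-11 + t))/(-192) + 32/t = (2*t*(-11 + t))*(-1/192) + 32/t = -t*(-11 + t)/96 + 32/t = 32/t - t*(-11 + t)/96)
((72741 - 115547) + d(-9 - 10*13)) - 1766 = ((72741 - 115547) + (3072 + (-9 - 10*13)**2*(11 - (-9 - 10*13)))/(96*(-9 - 10*13))) - 1766 = (-42806 + (3072 + (-9 - 130)**2*(11 - (-9 - 130)))/(96*(-9 - 130))) - 1766 = (-42806 + (1/96)*(3072 + (-139)**2*(11 - 1*(-139)))/(-139)) - 1766 = (-42806 + (1/96)*(-1/139)*(3072 + 19321*(11 + 139))) - 1766 = (-42806 + (1/96)*(-1/139)*(3072 + 19321*150)) - 1766 = (-42806 + (1/96)*(-1/139)*(3072 + 2898150)) - 1766 = (-42806 + (1/96)*(-1/139)*2901222) - 1766 = (-42806 - 483537/2224) - 1766 = -95684081/2224 - 1766 = -99611665/2224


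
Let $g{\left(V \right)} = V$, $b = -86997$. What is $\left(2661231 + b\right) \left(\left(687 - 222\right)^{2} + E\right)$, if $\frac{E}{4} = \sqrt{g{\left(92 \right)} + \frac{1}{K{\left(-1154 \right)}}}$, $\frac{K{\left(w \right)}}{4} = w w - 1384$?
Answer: $556613746650 + \frac{858078 \sqrt{162820057513191}}{110861} \approx 5.5671 \cdot 10^{11}$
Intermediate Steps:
$K{\left(w \right)} = -5536 + 4 w^{2}$ ($K{\left(w \right)} = 4 \left(w w - 1384\right) = 4 \left(w^{2} - 1384\right) = 4 \left(-1384 + w^{2}\right) = -5536 + 4 w^{2}$)
$E = \frac{\sqrt{162820057513191}}{332583}$ ($E = 4 \sqrt{92 + \frac{1}{-5536 + 4 \left(-1154\right)^{2}}} = 4 \sqrt{92 + \frac{1}{-5536 + 4 \cdot 1331716}} = 4 \sqrt{92 + \frac{1}{-5536 + 5326864}} = 4 \sqrt{92 + \frac{1}{5321328}} = 4 \sqrt{\frac{489562177}{5321328}} = 4 \frac{\sqrt{162820057513191}}{1330332} = \frac{\sqrt{162820057513191}}{332583} \approx 38.367$)
$\left(2661231 + b\right) \left(\left(687 - 222\right)^{2} + E\right) = \left(2661231 - 86997\right) \left(\left(687 - 222\right)^{2} + \frac{\sqrt{162820057513191}}{332583}\right) = 2574234 \left(465^{2} + \frac{\sqrt{162820057513191}}{332583}\right) = 2574234 \left(216225 + \frac{\sqrt{162820057513191}}{332583}\right) = 556613746650 + \frac{858078 \sqrt{162820057513191}}{110861}$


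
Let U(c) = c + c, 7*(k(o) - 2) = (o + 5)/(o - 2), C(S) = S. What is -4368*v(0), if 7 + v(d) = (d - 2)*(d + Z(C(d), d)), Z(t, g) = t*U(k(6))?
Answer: 30576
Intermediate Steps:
k(o) = 2 + (5 + o)/(7*(-2 + o)) (k(o) = 2 + ((o + 5)/(o - 2))/7 = 2 + ((5 + o)/(-2 + o))/7 = 2 + (5 + o)/(7*(-2 + o)))
U(c) = 2*c
Z(t, g) = 67*t/14 (Z(t, g) = t*(2*((-23 + 15*6)/(7*(-2 + 6)))) = t*(2*((⅐)*(-23 + 90)/4)) = t*(2*((⅐)*(¼)*67)) = t*(2*(67/28)) = t*(67/14) = 67*t/14)
v(d) = -7 + 81*d*(-2 + d)/14 (v(d) = -7 + (d - 2)*(d + 67*d/14) = -7 + (-2 + d)*(81*d/14) = -7 + 81*d*(-2 + d)/14)
-4368*v(0) = -4368*(-7 - 81/7*0 + (81/14)*0²) = -4368*(-7 + 0 + (81/14)*0) = -4368*(-7 + 0 + 0) = -4368*(-7) = 30576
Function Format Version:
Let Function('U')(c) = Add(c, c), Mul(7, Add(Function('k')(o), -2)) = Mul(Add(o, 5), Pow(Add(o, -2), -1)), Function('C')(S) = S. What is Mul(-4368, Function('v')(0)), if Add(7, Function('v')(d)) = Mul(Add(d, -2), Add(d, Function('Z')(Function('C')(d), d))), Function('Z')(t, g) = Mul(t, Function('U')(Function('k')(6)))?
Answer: 30576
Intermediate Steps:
Function('k')(o) = Add(2, Mul(Rational(1, 7), Pow(Add(-2, o), -1), Add(5, o))) (Function('k')(o) = Add(2, Mul(Rational(1, 7), Mul(Add(o, 5), Pow(Add(o, -2), -1)))) = Add(2, Mul(Rational(1, 7), Mul(Add(5, o), Pow(Add(-2, o), -1)))) = Add(2, Mul(Rational(1, 7), Mul(Pow(Add(-2, o), -1), Add(5, o)))) = Add(2, Mul(Rational(1, 7), Pow(Add(-2, o), -1), Add(5, o))))
Function('U')(c) = Mul(2, c)
Function('Z')(t, g) = Mul(Rational(67, 14), t) (Function('Z')(t, g) = Mul(t, Mul(2, Mul(Rational(1, 7), Pow(Add(-2, 6), -1), Add(-23, Mul(15, 6))))) = Mul(t, Mul(2, Mul(Rational(1, 7), Pow(4, -1), Add(-23, 90)))) = Mul(t, Mul(2, Mul(Rational(1, 7), Rational(1, 4), 67))) = Mul(t, Mul(2, Rational(67, 28))) = Mul(t, Rational(67, 14)) = Mul(Rational(67, 14), t))
Function('v')(d) = Add(-7, Mul(Rational(81, 14), d, Add(-2, d))) (Function('v')(d) = Add(-7, Mul(Add(d, -2), Add(d, Mul(Rational(67, 14), d)))) = Add(-7, Mul(Add(-2, d), Mul(Rational(81, 14), d))) = Add(-7, Mul(Rational(81, 14), d, Add(-2, d))))
Mul(-4368, Function('v')(0)) = Mul(-4368, Add(-7, Mul(Rational(-81, 7), 0), Mul(Rational(81, 14), Pow(0, 2)))) = Mul(-4368, Add(-7, 0, Mul(Rational(81, 14), 0))) = Mul(-4368, Add(-7, 0, 0)) = Mul(-4368, -7) = 30576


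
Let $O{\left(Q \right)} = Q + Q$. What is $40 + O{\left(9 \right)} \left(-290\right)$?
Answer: $-5180$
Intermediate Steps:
$O{\left(Q \right)} = 2 Q$
$40 + O{\left(9 \right)} \left(-290\right) = 40 + 2 \cdot 9 \left(-290\right) = 40 + 18 \left(-290\right) = 40 - 5220 = -5180$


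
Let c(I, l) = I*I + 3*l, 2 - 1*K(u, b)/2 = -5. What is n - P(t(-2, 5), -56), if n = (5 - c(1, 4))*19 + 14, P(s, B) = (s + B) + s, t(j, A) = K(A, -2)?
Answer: -110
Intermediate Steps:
K(u, b) = 14 (K(u, b) = 4 - 2*(-5) = 4 + 10 = 14)
t(j, A) = 14
P(s, B) = B + 2*s (P(s, B) = (B + s) + s = B + 2*s)
c(I, l) = I² + 3*l
n = -138 (n = (5 - (1² + 3*4))*19 + 14 = (5 - (1 + 12))*19 + 14 = (5 - 1*13)*19 + 14 = (5 - 13)*19 + 14 = -8*19 + 14 = -152 + 14 = -138)
n - P(t(-2, 5), -56) = -138 - (-56 + 2*14) = -138 - (-56 + 28) = -138 - 1*(-28) = -138 + 28 = -110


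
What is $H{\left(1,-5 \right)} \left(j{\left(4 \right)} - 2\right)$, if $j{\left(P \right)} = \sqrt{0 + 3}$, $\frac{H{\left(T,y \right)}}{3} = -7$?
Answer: $42 - 21 \sqrt{3} \approx 5.6269$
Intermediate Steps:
$H{\left(T,y \right)} = -21$ ($H{\left(T,y \right)} = 3 \left(-7\right) = -21$)
$j{\left(P \right)} = \sqrt{3}$
$H{\left(1,-5 \right)} \left(j{\left(4 \right)} - 2\right) = - 21 \left(\sqrt{3} - 2\right) = - 21 \left(-2 + \sqrt{3}\right) = 42 - 21 \sqrt{3}$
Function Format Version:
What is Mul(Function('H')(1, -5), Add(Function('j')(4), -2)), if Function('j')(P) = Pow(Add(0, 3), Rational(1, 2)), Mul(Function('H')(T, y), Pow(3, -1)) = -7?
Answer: Add(42, Mul(-21, Pow(3, Rational(1, 2)))) ≈ 5.6269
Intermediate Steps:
Function('H')(T, y) = -21 (Function('H')(T, y) = Mul(3, -7) = -21)
Function('j')(P) = Pow(3, Rational(1, 2))
Mul(Function('H')(1, -5), Add(Function('j')(4), -2)) = Mul(-21, Add(Pow(3, Rational(1, 2)), -2)) = Mul(-21, Add(-2, Pow(3, Rational(1, 2)))) = Add(42, Mul(-21, Pow(3, Rational(1, 2))))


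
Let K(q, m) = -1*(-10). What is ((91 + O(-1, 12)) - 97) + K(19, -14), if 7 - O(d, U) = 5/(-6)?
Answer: 71/6 ≈ 11.833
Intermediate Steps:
O(d, U) = 47/6 (O(d, U) = 7 - 5/(-6) = 7 - 5*(-1)/6 = 7 - 1*(-5/6) = 7 + 5/6 = 47/6)
K(q, m) = 10
((91 + O(-1, 12)) - 97) + K(19, -14) = ((91 + 47/6) - 97) + 10 = (593/6 - 97) + 10 = 11/6 + 10 = 71/6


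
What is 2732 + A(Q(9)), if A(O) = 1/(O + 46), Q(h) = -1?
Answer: 122941/45 ≈ 2732.0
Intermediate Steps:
A(O) = 1/(46 + O)
2732 + A(Q(9)) = 2732 + 1/(46 - 1) = 2732 + 1/45 = 122941/45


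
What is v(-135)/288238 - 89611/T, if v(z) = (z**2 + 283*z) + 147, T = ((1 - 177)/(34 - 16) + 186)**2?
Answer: -1071030388863/362516356124 ≈ -2.9544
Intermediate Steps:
T = 2515396/81 (T = (-176/18 + 186)**2 = (-176*1/18 + 186)**2 = (-88/9 + 186)**2 = (1586/9)**2 = 2515396/81 ≈ 31054.)
v(z) = 147 + z**2 + 283*z
v(-135)/288238 - 89611/T = (147 + (-135)**2 + 283*(-135))/288238 - 89611/2515396/81 = (147 + 18225 - 38205)*(1/288238) - 89611*81/2515396 = -19833*1/288238 - 7258491/2515396 = -19833/288238 - 7258491/2515396 = -1071030388863/362516356124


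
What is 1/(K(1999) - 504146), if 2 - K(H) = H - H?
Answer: -1/504144 ≈ -1.9836e-6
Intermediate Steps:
K(H) = 2 (K(H) = 2 - (H - H) = 2 - 1*0 = 2 + 0 = 2)
1/(K(1999) - 504146) = 1/(2 - 504146) = 1/(-504144) = -1/504144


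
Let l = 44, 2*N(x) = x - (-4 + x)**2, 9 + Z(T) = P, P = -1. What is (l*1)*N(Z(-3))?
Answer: -4532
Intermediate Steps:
Z(T) = -10 (Z(T) = -9 - 1 = -10)
N(x) = x/2 - (-4 + x)**2/2 (N(x) = (x - (-4 + x)**2)/2 = x/2 - (-4 + x)**2/2)
(l*1)*N(Z(-3)) = (44*1)*((1/2)*(-10) - (-4 - 10)**2/2) = 44*(-5 - 1/2*(-14)**2) = 44*(-5 - 1/2*196) = 44*(-5 - 98) = 44*(-103) = -4532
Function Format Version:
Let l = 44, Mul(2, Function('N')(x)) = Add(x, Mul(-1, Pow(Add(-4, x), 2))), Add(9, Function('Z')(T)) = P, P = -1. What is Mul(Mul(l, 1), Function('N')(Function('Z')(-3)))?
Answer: -4532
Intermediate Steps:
Function('Z')(T) = -10 (Function('Z')(T) = Add(-9, -1) = -10)
Function('N')(x) = Add(Mul(Rational(1, 2), x), Mul(Rational(-1, 2), Pow(Add(-4, x), 2))) (Function('N')(x) = Mul(Rational(1, 2), Add(x, Mul(-1, Pow(Add(-4, x), 2)))) = Add(Mul(Rational(1, 2), x), Mul(Rational(-1, 2), Pow(Add(-4, x), 2))))
Mul(Mul(l, 1), Function('N')(Function('Z')(-3))) = Mul(Mul(44, 1), Add(Mul(Rational(1, 2), -10), Mul(Rational(-1, 2), Pow(Add(-4, -10), 2)))) = Mul(44, Add(-5, Mul(Rational(-1, 2), Pow(-14, 2)))) = Mul(44, Add(-5, Mul(Rational(-1, 2), 196))) = Mul(44, Add(-5, -98)) = Mul(44, -103) = -4532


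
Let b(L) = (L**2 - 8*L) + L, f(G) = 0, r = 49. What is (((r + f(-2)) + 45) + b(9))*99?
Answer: 11088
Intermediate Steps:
b(L) = L**2 - 7*L
(((r + f(-2)) + 45) + b(9))*99 = (((49 + 0) + 45) + 9*(-7 + 9))*99 = ((49 + 45) + 9*2)*99 = (94 + 18)*99 = 112*99 = 11088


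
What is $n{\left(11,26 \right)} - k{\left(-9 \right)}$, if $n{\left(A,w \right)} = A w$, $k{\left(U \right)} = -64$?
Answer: $350$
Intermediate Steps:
$n{\left(11,26 \right)} - k{\left(-9 \right)} = 11 \cdot 26 - -64 = 286 + 64 = 350$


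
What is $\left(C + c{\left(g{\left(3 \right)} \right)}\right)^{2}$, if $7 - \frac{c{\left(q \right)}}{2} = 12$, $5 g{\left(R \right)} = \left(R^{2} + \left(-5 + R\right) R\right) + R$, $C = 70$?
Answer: $3600$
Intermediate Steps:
$g{\left(R \right)} = \frac{R}{5} + \frac{R^{2}}{5} + \frac{R \left(-5 + R\right)}{5}$ ($g{\left(R \right)} = \frac{\left(R^{2} + \left(-5 + R\right) R\right) + R}{5} = \frac{\left(R^{2} + R \left(-5 + R\right)\right) + R}{5} = \frac{R + R^{2} + R \left(-5 + R\right)}{5} = \frac{R}{5} + \frac{R^{2}}{5} + \frac{R \left(-5 + R\right)}{5}$)
$c{\left(q \right)} = -10$ ($c{\left(q \right)} = 14 - 24 = -10$)
$\left(C + c{\left(g{\left(3 \right)} \right)}\right)^{2} = \left(70 - 10\right)^{2} = 60^{2} = 3600$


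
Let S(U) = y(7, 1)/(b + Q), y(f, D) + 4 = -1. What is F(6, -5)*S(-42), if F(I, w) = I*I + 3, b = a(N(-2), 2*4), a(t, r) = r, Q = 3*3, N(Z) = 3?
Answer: -195/17 ≈ -11.471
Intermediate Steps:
y(f, D) = -5 (y(f, D) = -4 - 1 = -5)
Q = 9
b = 8 (b = 2*4 = 8)
F(I, w) = 3 + I² (F(I, w) = I² + 3 = 3 + I²)
S(U) = -5/17 (S(U) = -5/(8 + 9) = -5/17)
F(6, -5)*S(-42) = (3 + 6²)*(-5/17) = (3 + 36)*(-5/17) = 39*(-5/17) = -195/17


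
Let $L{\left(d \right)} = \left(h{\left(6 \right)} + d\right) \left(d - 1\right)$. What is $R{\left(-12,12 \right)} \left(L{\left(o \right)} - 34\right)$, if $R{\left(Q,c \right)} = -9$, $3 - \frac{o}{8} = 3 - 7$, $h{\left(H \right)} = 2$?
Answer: $-28404$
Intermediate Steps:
$o = 56$ ($o = 24 - 8 \left(3 - 7\right) = 24 - -32 = 24 + 32 = 56$)
$L{\left(d \right)} = \left(-1 + d\right) \left(2 + d\right)$ ($L{\left(d \right)} = \left(2 + d\right) \left(d - 1\right) = \left(2 + d\right) \left(-1 + d\right) = \left(-1 + d\right) \left(2 + d\right)$)
$R{\left(-12,12 \right)} \left(L{\left(o \right)} - 34\right) = - 9 \left(\left(-2 + 56 + 56^{2}\right) - 34\right) = - 9 \left(\left(-2 + 56 + 3136\right) - 34\right) = - 9 \left(3190 - 34\right) = \left(-9\right) 3156 = -28404$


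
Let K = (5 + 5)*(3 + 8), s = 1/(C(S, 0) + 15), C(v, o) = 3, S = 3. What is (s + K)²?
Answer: 3924361/324 ≈ 12112.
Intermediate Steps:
s = 1/18 (s = 1/(3 + 15) = 1/18 ≈ 0.055556)
K = 110 (K = 10*11 = 110)
(s + K)² = (1/18 + 110)² = (1981/18)² = 3924361/324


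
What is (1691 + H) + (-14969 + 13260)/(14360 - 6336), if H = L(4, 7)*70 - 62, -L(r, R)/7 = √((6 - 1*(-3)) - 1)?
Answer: 13069387/8024 - 980*√2 ≈ 242.86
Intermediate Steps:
L(r, R) = -14*√2 (L(r, R) = -7*√((6 - 1*(-3)) - 1) = -7*√((6 + 3) - 1) = -7*√(9 - 1) = -14*√2)
H = -62 - 980*√2 (H = -14*√2*70 - 62 = -980*√2 - 62 = -62 - 980*√2 ≈ -1447.9)
(1691 + H) + (-14969 + 13260)/(14360 - 6336) = (1691 + (-62 - 980*√2)) + (-14969 + 13260)/(14360 - 6336) = (1629 - 980*√2) - 1709/8024 = 13069387/8024 - 980*√2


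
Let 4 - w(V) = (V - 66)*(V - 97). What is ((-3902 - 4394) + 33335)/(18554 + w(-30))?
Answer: 25039/6366 ≈ 3.9332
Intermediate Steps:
w(V) = 4 - (-97 + V)*(-66 + V) (w(V) = 4 - (V - 66)*(V - 97) = 4 - (-66 + V)*(-97 + V) = 4 - (-97 + V)*(-66 + V))
((-3902 - 4394) + 33335)/(18554 + w(-30)) = ((-3902 - 4394) + 33335)/(18554 + (-6398 - 1*(-30)² + 163*(-30))) = (-8296 + 33335)/(18554 + (-6398 - 1*900 - 4890)) = 25039/(18554 + (-6398 - 900 - 4890)) = 25039/(18554 - 12188) = 25039/6366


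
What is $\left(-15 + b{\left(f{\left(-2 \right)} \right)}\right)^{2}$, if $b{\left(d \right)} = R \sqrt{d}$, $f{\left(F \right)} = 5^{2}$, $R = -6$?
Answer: $2025$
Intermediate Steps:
$f{\left(F \right)} = 25$
$b{\left(d \right)} = - 6 \sqrt{d}$
$\left(-15 + b{\left(f{\left(-2 \right)} \right)}\right)^{2} = \left(-15 - 6 \sqrt{25}\right)^{2} = \left(-15 - 30\right)^{2} = \left(-45\right)^{2} = 2025$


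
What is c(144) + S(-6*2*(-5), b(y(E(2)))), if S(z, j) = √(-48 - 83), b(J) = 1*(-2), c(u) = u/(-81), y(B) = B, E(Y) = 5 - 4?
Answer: -16/9 + I*√131 ≈ -1.7778 + 11.446*I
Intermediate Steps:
E(Y) = 1
c(u) = -u/81 (c(u) = u*(-1/81) = -u/81)
b(J) = -2
S(z, j) = I*√131 (S(z, j) = √(-131) = I*√131)
c(144) + S(-6*2*(-5), b(y(E(2)))) = -1/81*144 + I*√131 = -16/9 + I*√131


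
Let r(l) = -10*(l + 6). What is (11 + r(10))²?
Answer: 22201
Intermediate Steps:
r(l) = -60 - 10*l (r(l) = -10*(6 + l) = -60 - 10*l)
(11 + r(10))² = (11 + (-60 - 10*10))² = (11 + (-60 - 100))² = (11 - 160)² = (-149)² = 22201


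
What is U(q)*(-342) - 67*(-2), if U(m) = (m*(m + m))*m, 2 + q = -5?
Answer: 234746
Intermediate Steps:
q = -7 (q = -2 - 5 = -7)
U(m) = 2*m³ (U(m) = (m*(2*m))*m = (2*m²)*m = 2*m³)
U(q)*(-342) - 67*(-2) = (2*(-7)³)*(-342) - 67*(-2) = (2*(-343))*(-342) + 134 = -686*(-342) + 134 = 234612 + 134 = 234746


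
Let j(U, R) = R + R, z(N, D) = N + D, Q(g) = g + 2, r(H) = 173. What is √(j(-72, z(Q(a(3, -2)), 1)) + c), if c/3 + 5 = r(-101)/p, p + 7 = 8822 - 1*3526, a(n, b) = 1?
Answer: 78*I*√3526/1763 ≈ 2.6271*I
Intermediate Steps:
p = 5289 (p = -7 + (8822 - 1*3526) = -7 + (8822 - 3526) = -7 + 5296 = 5289)
Q(g) = 2 + g
c = -26272/1763 (c = -15 + 3*(173/5289) = -15 + 173/1763 = -26272/1763 ≈ -14.902)
z(N, D) = D + N
j(U, R) = 2*R
√(j(-72, z(Q(a(3, -2)), 1)) + c) = √(2*(1 + (2 + 1)) - 26272/1763) = √(2*(1 + 3) - 26272/1763) = √(2*4 - 26272/1763) = √(8 - 26272/1763) = √(-12168/1763) = 78*I*√3526/1763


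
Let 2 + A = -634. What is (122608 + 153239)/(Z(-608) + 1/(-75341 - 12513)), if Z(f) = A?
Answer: -24234262338/55875145 ≈ -433.72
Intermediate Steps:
A = -636 (A = -2 - 634 = -636)
Z(f) = -636
(122608 + 153239)/(Z(-608) + 1/(-75341 - 12513)) = (122608 + 153239)/(-636 + 1/(-75341 - 12513)) = 275847/(-636 + 1/(-87854)) = 275847/(-636 - 1/87854) = 275847/(-55875145/87854) = 275847*(-87854/55875145) = -24234262338/55875145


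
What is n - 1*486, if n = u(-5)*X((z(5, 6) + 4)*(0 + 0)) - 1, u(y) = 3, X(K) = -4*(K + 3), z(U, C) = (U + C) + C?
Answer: -523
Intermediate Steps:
z(U, C) = U + 2*C (z(U, C) = (C + U) + C = U + 2*C)
X(K) = -12 - 4*K (X(K) = -4*(3 + K) = -12 - 4*K)
n = -37 (n = 3*(-12 - 4*((5 + 2*6) + 4)*(0 + 0)) - 1 = 3*(-12 - 4*((5 + 12) + 4)*0) - 1 = 3*(-12 - 4*(17 + 4)*0) - 1 = 3*(-12 - 84*0) - 1 = 3*(-12 - 4*0) - 1 = 3*(-12 + 0) - 1 = 3*(-12) - 1 = -36 - 1 = -37)
n - 1*486 = -37 - 1*486 = -37 - 486 = -523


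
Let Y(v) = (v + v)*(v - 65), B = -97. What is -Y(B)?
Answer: -31428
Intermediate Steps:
Y(v) = 2*v*(-65 + v) (Y(v) = (2*v)*(-65 + v) = 2*v*(-65 + v))
-Y(B) = -2*(-97)*(-65 - 97) = -2*(-97)*(-162) = -1*31428 = -31428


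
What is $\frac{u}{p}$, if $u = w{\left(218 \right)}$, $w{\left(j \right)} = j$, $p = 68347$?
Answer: $\frac{218}{68347} \approx 0.0031896$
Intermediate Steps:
$u = 218$
$\frac{u}{p} = \frac{218}{68347}$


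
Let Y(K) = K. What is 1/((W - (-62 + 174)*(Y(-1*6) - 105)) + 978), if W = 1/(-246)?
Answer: 246/3298859 ≈ 7.4571e-5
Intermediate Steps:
W = -1/246 ≈ -0.0040650
1/((W - (-62 + 174)*(Y(-1*6) - 105)) + 978) = 1/((-1/246 - (-62 + 174)*(-1*6 - 105)) + 978) = 1/((-1/246 - 112*(-6 - 105)) + 978) = 1/((-1/246 - 112*(-111)) + 978) = 1/((-1/246 - 1*(-12432)) + 978) = 1/((-1/246 + 12432) + 978) = 1/(3058271/246 + 978) = 1/(3298859/246) = 246/3298859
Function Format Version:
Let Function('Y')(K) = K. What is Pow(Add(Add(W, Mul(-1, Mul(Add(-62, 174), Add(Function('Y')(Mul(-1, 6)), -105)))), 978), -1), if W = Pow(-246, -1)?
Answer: Rational(246, 3298859) ≈ 7.4571e-5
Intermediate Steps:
W = Rational(-1, 246) ≈ -0.0040650
Pow(Add(Add(W, Mul(-1, Mul(Add(-62, 174), Add(Function('Y')(Mul(-1, 6)), -105)))), 978), -1) = Pow(Add(Add(Rational(-1, 246), Mul(-1, Mul(Add(-62, 174), Add(Mul(-1, 6), -105)))), 978), -1) = Pow(Add(Add(Rational(-1, 246), Mul(-1, Mul(112, Add(-6, -105)))), 978), -1) = Pow(Add(Add(Rational(-1, 246), Mul(-1, Mul(112, -111))), 978), -1) = Pow(Add(Add(Rational(-1, 246), Mul(-1, -12432)), 978), -1) = Pow(Add(Add(Rational(-1, 246), 12432), 978), -1) = Pow(Add(Rational(3058271, 246), 978), -1) = Pow(Rational(3298859, 246), -1) = Rational(246, 3298859)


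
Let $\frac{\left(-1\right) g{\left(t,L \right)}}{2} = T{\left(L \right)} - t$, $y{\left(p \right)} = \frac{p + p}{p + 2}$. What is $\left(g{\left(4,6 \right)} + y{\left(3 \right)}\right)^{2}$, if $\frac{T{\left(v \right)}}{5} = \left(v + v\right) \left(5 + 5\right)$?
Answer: $\frac{35450116}{25} \approx 1.418 \cdot 10^{6}$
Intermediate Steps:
$T{\left(v \right)} = 100 v$ ($T{\left(v \right)} = 5 \left(v + v\right) \left(5 + 5\right) = 5 \cdot 2 v 10 = 5 \cdot 20 v = 100 v$)
$y{\left(p \right)} = \frac{2 p}{2 + p}$
$g{\left(t,L \right)} = - 200 L + 2 t$ ($g{\left(t,L \right)} = - 2 \left(100 L - t\right) = - 2 \left(- t + 100 L\right) = - 200 L + 2 t$)
$\left(g{\left(4,6 \right)} + y{\left(3 \right)}\right)^{2} = \left(\left(\left(-200\right) 6 + 2 \cdot 4\right) + 2 \cdot 3 \frac{1}{2 + 3}\right)^{2} = \left(\left(-1200 + 8\right) + 2 \cdot 3 \cdot \frac{1}{5}\right)^{2} = \left(-1192 + 2 \cdot 3 \cdot \frac{1}{5}\right)^{2} = \left(-1192 + \frac{6}{5}\right)^{2} = \left(- \frac{5954}{5}\right)^{2} = \frac{35450116}{25}$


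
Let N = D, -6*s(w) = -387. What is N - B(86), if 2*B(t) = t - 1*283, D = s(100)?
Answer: 163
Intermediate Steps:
s(w) = 129/2 (s(w) = -1/6*(-387) = 129/2)
D = 129/2 ≈ 64.500
N = 129/2 ≈ 64.500
B(t) = -283/2 + t/2 (B(t) = (t - 1*283)/2 = (t - 283)/2 = (-283 + t)/2 = -283/2 + t/2)
N - B(86) = 129/2 - (-283/2 + (1/2)*86) = 129/2 - (-283/2 + 43) = 129/2 - 1*(-197/2) = 129/2 + 197/2 = 163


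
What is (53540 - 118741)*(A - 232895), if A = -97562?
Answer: 21546126857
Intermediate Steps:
(53540 - 118741)*(A - 232895) = (53540 - 118741)*(-97562 - 232895) = -65201*(-330457) = 21546126857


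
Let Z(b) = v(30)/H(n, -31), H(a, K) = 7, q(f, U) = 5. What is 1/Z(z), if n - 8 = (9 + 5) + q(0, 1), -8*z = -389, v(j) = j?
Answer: 7/30 ≈ 0.23333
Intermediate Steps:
z = 389/8 (z = -⅛*(-389) = 389/8 ≈ 48.625)
n = 27 (n = 8 + ((9 + 5) + 5) = 8 + (14 + 5) = 8 + 19 = 27)
Z(b) = 30/7
1/Z(z) = 1/(30/7) = 7/30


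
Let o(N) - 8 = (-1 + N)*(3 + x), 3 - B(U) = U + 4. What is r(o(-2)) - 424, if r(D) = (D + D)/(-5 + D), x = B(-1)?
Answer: -1271/3 ≈ -423.67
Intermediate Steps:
B(U) = -1 - U (B(U) = 3 - (U + 4) = 3 - (4 + U) = 3 + (-4 - U) = -1 - U)
x = 0 (x = -1 - 1*(-1) = -1 + 1 = 0)
o(N) = 5 + 3*N (o(N) = 8 + (-1 + N)*(3 + 0) = 8 + (-1 + N)*3 = 8 + (-3 + 3*N) = 5 + 3*N)
r(D) = 2*D/(-5 + D) (r(D) = (2*D)/(-5 + D) = 2*D/(-5 + D))
r(o(-2)) - 424 = 2*(5 + 3*(-2))/(-5 + (5 + 3*(-2))) - 424 = 2*(5 - 6)/(-5 + (5 - 6)) - 424 = 2*(-1)/(-5 - 1) - 424 = 2*(-1)/(-6) - 424 = 2*(-1)*(-1/6) - 424 = 1/3 - 424 = -1271/3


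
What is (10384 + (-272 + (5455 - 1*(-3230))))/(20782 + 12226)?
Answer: 18797/33008 ≈ 0.56947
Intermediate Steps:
(10384 + (-272 + (5455 - 1*(-3230))))/(20782 + 12226) = (10384 + (-272 + (5455 + 3230)))/33008 = (10384 + (-272 + 8685))*(1/33008) = (10384 + 8413)*(1/33008) = 18797*(1/33008) = 18797/33008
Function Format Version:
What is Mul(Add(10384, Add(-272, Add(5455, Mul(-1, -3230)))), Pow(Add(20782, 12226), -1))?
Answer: Rational(18797, 33008) ≈ 0.56947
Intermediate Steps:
Mul(Add(10384, Add(-272, Add(5455, Mul(-1, -3230)))), Pow(Add(20782, 12226), -1)) = Mul(Add(10384, Add(-272, Add(5455, 3230))), Pow(33008, -1)) = Mul(Add(10384, Add(-272, 8685)), Rational(1, 33008)) = Mul(Add(10384, 8413), Rational(1, 33008)) = Mul(18797, Rational(1, 33008)) = Rational(18797, 33008)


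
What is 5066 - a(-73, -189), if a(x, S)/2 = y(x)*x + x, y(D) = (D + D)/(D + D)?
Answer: 5358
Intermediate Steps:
y(D) = 1 (y(D) = (2*D)/((2*D)) = (2*D)*(1/(2*D)) = 1)
a(x, S) = 4*x (a(x, S) = 2*(1*x + x) = 2*(x + x) = 2*(2*x) = 4*x)
5066 - a(-73, -189) = 5066 - 4*(-73) = 5066 - 1*(-292) = 5066 + 292 = 5358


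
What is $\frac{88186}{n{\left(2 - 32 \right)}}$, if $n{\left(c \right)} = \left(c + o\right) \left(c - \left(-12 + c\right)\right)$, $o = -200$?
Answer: $- \frac{44093}{1380} \approx -31.951$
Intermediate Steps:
$n{\left(c \right)} = -2400 + 12 c$ ($n{\left(c \right)} = \left(c - 200\right) \left(c - \left(-12 + c\right)\right) = \left(-200 + c\right) 12 = -2400 + 12 c$)
$\frac{88186}{n{\left(2 - 32 \right)}} = \frac{88186}{-2400 + 12 \left(2 - 32\right)} = \frac{88186}{-2400 + 12 \left(-30\right)} = \frac{88186}{-2400 - 360} = \frac{88186}{-2760} = 88186 \left(- \frac{1}{2760}\right) = - \frac{44093}{1380}$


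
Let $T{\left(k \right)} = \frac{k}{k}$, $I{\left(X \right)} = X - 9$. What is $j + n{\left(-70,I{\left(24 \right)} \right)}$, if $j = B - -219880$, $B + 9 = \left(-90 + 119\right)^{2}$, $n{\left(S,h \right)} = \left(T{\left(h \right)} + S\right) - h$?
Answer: $220628$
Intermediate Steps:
$I{\left(X \right)} = -9 + X$ ($I{\left(X \right)} = X - 9 = -9 + X$)
$T{\left(k \right)} = 1$
$n{\left(S,h \right)} = 1 + S - h$ ($n{\left(S,h \right)} = \left(1 + S\right) - h = 1 + S - h$)
$B = 832$ ($B = -9 + \left(-90 + 119\right)^{2} = -9 + 29^{2} = -9 + 841 = 832$)
$j = 220712$ ($j = 832 - -219880 = 832 + 219880 = 220712$)
$j + n{\left(-70,I{\left(24 \right)} \right)} = 220712 - 84 = 220628$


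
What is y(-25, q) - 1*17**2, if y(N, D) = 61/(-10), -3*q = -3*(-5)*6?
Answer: -2951/10 ≈ -295.10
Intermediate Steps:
q = -30 (q = -(-3*(-5))*6/3 = -5*6 = -1/3*90 = -30)
y(N, D) = -61/10 (y(N, D) = 61*(-1/10) = -61/10)
y(-25, q) - 1*17**2 = -61/10 - 1*17**2 = -61/10 - 1*289 = -61/10 - 289 = -2951/10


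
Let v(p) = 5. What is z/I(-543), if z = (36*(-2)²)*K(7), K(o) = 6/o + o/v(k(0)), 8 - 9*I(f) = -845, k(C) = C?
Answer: 102384/29855 ≈ 3.4294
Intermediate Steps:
I(f) = 853/9 (I(f) = 8/9 - ⅑*(-845) = 8/9 + 845/9 = 853/9)
K(o) = 6/o + o/5
z = 11376/35 (z = (36*(-2)²)*(6/7 + (⅕)*7) = (36*4)*(6*(⅐) + 7/5) = 144*(6/7 + 7/5) = 144*(79/35) = 11376/35 ≈ 325.03)
z/I(-543) = 11376/(35*(853/9)) = (11376/35)*(9/853) = 102384/29855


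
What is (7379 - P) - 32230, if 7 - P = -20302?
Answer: -45160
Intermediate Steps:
P = 20309 (P = 7 - 1*(-20302) = 7 + 20302 = 20309)
(7379 - P) - 32230 = (7379 - 1*20309) - 32230 = (7379 - 20309) - 32230 = -12930 - 32230 = -45160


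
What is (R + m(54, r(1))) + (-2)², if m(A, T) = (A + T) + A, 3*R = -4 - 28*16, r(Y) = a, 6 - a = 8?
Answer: -122/3 ≈ -40.667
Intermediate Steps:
a = -2 (a = 6 - 1*8 = 6 - 8 = -2)
r(Y) = -2
R = -452/3 (R = (-4 - 28*16)/3 = (-4 - 448)/3 = (⅓)*(-452) = -452/3 ≈ -150.67)
m(A, T) = T + 2*A
(R + m(54, r(1))) + (-2)² = (-452/3 + (-2 + 2*54)) + (-2)² = (-452/3 + (-2 + 108)) + 4 = (-452/3 + 106) + 4 = -134/3 + 4 = -122/3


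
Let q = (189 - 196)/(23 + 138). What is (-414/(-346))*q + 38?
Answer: 6565/173 ≈ 37.948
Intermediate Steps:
q = -1/23 (q = -7/161 = -7*1/161 = -1/23 ≈ -0.043478)
(-414/(-346))*q + 38 = -414/(-346)*(-1/23) + 38 = -414*(-1/346)*(-1/23) + 38 = (207/173)*(-1/23) + 38 = -9/173 + 38 = 6565/173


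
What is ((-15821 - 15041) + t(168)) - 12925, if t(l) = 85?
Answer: -43702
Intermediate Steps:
((-15821 - 15041) + t(168)) - 12925 = ((-15821 - 15041) + 85) - 12925 = (-30862 + 85) - 12925 = -30777 - 12925 = -43702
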